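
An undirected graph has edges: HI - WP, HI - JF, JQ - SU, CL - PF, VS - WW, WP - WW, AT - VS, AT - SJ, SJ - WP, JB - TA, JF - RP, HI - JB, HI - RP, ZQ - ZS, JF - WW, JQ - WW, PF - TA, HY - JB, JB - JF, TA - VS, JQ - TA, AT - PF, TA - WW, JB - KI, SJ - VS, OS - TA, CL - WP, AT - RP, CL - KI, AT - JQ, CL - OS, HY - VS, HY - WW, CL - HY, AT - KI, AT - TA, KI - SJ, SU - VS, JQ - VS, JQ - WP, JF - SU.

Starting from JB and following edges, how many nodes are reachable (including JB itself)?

BFS from JB visits: JB, HI, HY, JF, KI, TA, RP, WP, CL, VS, WW, SU, AT, SJ, JQ, OS, PF
Reachable nodes: 17 of 19 total.

17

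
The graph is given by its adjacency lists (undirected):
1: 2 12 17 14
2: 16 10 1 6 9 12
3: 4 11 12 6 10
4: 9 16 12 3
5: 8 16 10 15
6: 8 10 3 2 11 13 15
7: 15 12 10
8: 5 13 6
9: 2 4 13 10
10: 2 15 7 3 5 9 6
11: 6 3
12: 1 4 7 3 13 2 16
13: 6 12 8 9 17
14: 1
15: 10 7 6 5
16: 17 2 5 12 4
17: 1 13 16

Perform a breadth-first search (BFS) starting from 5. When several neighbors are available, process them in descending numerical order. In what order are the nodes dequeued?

Visit 5; enqueue 16, 15, 10, 8 → queue [16, 15, 10, 8]
Visit 16; enqueue 17, 12, 4, 2 → queue [15, 10, 8, 17, 12, 4, 2]
Visit 15; enqueue 7, 6 → queue [10, 8, 17, 12, 4, 2, 7, 6]
Visit 10; enqueue 9, 3 → queue [8, 17, 12, 4, 2, 7, 6, 9, 3]
Visit 8; enqueue 13 → queue [17, 12, 4, 2, 7, 6, 9, 3, 13]
Visit 17; enqueue 1 → queue [12, 4, 2, 7, 6, 9, 3, 13, 1]
Visit 12 → queue [4, 2, 7, 6, 9, 3, 13, 1]
Visit 4 → queue [2, 7, 6, 9, 3, 13, 1]
Visit 2 → queue [7, 6, 9, 3, 13, 1]
Visit 7 → queue [6, 9, 3, 13, 1]
Visit 6; enqueue 11 → queue [9, 3, 13, 1, 11]
Visit 9 → queue [3, 13, 1, 11]
Visit 3 → queue [13, 1, 11]
Visit 13 → queue [1, 11]
Visit 1; enqueue 14 → queue [11, 14]
Visit 11 → queue [14]
Visit 14 → queue []

5 → 16 → 15 → 10 → 8 → 17 → 12 → 4 → 2 → 7 → 6 → 9 → 3 → 13 → 1 → 11 → 14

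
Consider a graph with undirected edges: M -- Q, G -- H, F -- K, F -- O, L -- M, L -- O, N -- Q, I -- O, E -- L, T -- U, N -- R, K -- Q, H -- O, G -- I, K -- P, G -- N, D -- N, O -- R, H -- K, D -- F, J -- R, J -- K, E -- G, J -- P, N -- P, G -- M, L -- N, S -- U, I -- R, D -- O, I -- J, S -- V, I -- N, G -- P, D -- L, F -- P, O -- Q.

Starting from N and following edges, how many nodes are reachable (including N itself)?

15

BFS from N visits: N, R, Q, P, L, I, G, D, O, J, M, K, F, E, H
Reachable nodes: 15 of 19 total.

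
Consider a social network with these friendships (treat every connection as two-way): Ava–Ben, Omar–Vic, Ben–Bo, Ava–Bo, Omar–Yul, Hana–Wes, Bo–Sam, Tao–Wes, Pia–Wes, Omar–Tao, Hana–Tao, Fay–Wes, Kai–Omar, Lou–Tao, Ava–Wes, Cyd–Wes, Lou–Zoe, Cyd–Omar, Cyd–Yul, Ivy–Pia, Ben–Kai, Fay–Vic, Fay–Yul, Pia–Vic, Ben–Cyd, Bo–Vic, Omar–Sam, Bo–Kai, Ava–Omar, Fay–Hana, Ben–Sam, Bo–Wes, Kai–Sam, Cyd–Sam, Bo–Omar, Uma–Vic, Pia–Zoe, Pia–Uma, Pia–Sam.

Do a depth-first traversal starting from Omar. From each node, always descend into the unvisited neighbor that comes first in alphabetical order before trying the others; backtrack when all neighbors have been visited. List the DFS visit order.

Omar Ava Ben Bo Kai Sam Cyd Wes Fay Hana Tao Lou Zoe Pia Ivy Uma Vic Yul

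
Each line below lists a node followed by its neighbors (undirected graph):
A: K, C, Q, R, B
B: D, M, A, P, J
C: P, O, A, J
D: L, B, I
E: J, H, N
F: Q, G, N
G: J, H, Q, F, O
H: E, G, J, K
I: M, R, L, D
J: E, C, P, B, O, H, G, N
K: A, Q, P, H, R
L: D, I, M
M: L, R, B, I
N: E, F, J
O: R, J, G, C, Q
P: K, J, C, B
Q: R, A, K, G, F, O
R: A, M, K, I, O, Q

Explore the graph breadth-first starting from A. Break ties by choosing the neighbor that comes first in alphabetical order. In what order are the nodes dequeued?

A, B, C, K, Q, R, D, J, M, P, O, H, F, G, I, L, E, N

Visit A; enqueue B, C, K, Q, R → queue [B, C, K, Q, R]
Visit B; enqueue D, J, M, P → queue [C, K, Q, R, D, J, M, P]
Visit C; enqueue O → queue [K, Q, R, D, J, M, P, O]
Visit K; enqueue H → queue [Q, R, D, J, M, P, O, H]
Visit Q; enqueue F, G → queue [R, D, J, M, P, O, H, F, G]
Visit R; enqueue I → queue [D, J, M, P, O, H, F, G, I]
Visit D; enqueue L → queue [J, M, P, O, H, F, G, I, L]
Visit J; enqueue E, N → queue [M, P, O, H, F, G, I, L, E, N]
Visit M → queue [P, O, H, F, G, I, L, E, N]
Visit P → queue [O, H, F, G, I, L, E, N]
Visit O → queue [H, F, G, I, L, E, N]
Visit H → queue [F, G, I, L, E, N]
Visit F → queue [G, I, L, E, N]
Visit G → queue [I, L, E, N]
Visit I → queue [L, E, N]
Visit L → queue [E, N]
Visit E → queue [N]
Visit N → queue []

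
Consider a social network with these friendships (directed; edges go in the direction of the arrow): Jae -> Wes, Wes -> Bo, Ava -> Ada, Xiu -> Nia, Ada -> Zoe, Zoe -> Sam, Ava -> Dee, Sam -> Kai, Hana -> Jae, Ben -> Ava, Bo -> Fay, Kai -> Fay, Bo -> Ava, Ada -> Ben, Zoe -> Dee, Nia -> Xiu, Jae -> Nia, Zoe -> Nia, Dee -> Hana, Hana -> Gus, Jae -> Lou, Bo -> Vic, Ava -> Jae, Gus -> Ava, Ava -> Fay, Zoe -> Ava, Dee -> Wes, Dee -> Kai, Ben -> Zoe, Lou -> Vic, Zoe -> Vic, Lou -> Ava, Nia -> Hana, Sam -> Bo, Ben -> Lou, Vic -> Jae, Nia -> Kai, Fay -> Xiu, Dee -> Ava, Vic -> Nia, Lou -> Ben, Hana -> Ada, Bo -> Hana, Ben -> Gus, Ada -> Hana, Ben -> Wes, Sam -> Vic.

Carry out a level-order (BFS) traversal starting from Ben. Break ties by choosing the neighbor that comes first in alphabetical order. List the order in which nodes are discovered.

Visit Ben; enqueue Ava, Gus, Lou, Wes, Zoe → queue [Ava, Gus, Lou, Wes, Zoe]
Visit Ava; enqueue Ada, Dee, Fay, Jae → queue [Gus, Lou, Wes, Zoe, Ada, Dee, Fay, Jae]
Visit Gus → queue [Lou, Wes, Zoe, Ada, Dee, Fay, Jae]
Visit Lou; enqueue Vic → queue [Wes, Zoe, Ada, Dee, Fay, Jae, Vic]
Visit Wes; enqueue Bo → queue [Zoe, Ada, Dee, Fay, Jae, Vic, Bo]
Visit Zoe; enqueue Nia, Sam → queue [Ada, Dee, Fay, Jae, Vic, Bo, Nia, Sam]
Visit Ada; enqueue Hana → queue [Dee, Fay, Jae, Vic, Bo, Nia, Sam, Hana]
Visit Dee; enqueue Kai → queue [Fay, Jae, Vic, Bo, Nia, Sam, Hana, Kai]
Visit Fay; enqueue Xiu → queue [Jae, Vic, Bo, Nia, Sam, Hana, Kai, Xiu]
Visit Jae → queue [Vic, Bo, Nia, Sam, Hana, Kai, Xiu]
Visit Vic → queue [Bo, Nia, Sam, Hana, Kai, Xiu]
Visit Bo → queue [Nia, Sam, Hana, Kai, Xiu]
Visit Nia → queue [Sam, Hana, Kai, Xiu]
Visit Sam → queue [Hana, Kai, Xiu]
Visit Hana → queue [Kai, Xiu]
Visit Kai → queue [Xiu]
Visit Xiu → queue []

Ben, Ava, Gus, Lou, Wes, Zoe, Ada, Dee, Fay, Jae, Vic, Bo, Nia, Sam, Hana, Kai, Xiu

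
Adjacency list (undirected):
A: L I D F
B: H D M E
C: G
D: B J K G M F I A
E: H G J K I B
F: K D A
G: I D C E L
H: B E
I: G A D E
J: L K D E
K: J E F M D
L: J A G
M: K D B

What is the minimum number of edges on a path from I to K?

2

Level 0: I
Level 1: A, D, E, G
Level 2: B, C, F, H, J, K, L, M
K first appears at level 2.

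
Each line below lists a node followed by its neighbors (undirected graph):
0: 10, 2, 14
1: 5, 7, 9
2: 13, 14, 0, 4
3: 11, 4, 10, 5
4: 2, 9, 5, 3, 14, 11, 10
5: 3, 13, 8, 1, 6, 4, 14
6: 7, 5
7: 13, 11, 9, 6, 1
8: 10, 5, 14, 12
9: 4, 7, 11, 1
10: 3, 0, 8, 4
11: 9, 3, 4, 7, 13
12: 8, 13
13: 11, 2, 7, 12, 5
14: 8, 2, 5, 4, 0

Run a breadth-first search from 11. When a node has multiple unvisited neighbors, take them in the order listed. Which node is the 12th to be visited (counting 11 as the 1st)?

6

Visit 11; enqueue 9, 3, 4, 7, 13 → queue [9, 3, 4, 7, 13]
Visit 9; enqueue 1 → queue [3, 4, 7, 13, 1]
Visit 3; enqueue 10, 5 → queue [4, 7, 13, 1, 10, 5]
Visit 4; enqueue 2, 14 → queue [7, 13, 1, 10, 5, 2, 14]
Visit 7; enqueue 6 → queue [13, 1, 10, 5, 2, 14, 6]
Visit 13; enqueue 12 → queue [1, 10, 5, 2, 14, 6, 12]
Visit 1 → queue [10, 5, 2, 14, 6, 12]
Visit 10; enqueue 0, 8 → queue [5, 2, 14, 6, 12, 0, 8]
Visit 5 → queue [2, 14, 6, 12, 0, 8]
Visit 2 → queue [14, 6, 12, 0, 8]
Visit 14 → queue [6, 12, 0, 8]
Visit 6 → queue [12, 0, 8]
Visit 12 → queue [0, 8]
Visit 0 → queue [8]
Visit 8 → queue []

Visit order: 11, 9, 3, 4, 7, 13, 1, 10, 5, 2, 14, 6, 12, 0, 8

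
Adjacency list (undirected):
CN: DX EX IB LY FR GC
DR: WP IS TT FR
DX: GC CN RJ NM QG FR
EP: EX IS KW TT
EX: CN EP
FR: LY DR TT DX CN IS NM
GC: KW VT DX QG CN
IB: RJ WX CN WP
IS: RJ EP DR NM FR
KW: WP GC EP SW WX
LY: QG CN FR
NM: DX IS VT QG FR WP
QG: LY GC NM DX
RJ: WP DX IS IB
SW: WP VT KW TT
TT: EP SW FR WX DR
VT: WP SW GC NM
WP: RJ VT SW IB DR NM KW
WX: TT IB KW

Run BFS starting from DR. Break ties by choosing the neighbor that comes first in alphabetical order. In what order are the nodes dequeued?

DR, FR, IS, TT, WP, CN, DX, LY, NM, EP, RJ, SW, WX, IB, KW, VT, EX, GC, QG

Visit DR; enqueue FR, IS, TT, WP → queue [FR, IS, TT, WP]
Visit FR; enqueue CN, DX, LY, NM → queue [IS, TT, WP, CN, DX, LY, NM]
Visit IS; enqueue EP, RJ → queue [TT, WP, CN, DX, LY, NM, EP, RJ]
Visit TT; enqueue SW, WX → queue [WP, CN, DX, LY, NM, EP, RJ, SW, WX]
Visit WP; enqueue IB, KW, VT → queue [CN, DX, LY, NM, EP, RJ, SW, WX, IB, KW, VT]
Visit CN; enqueue EX, GC → queue [DX, LY, NM, EP, RJ, SW, WX, IB, KW, VT, EX, GC]
Visit DX; enqueue QG → queue [LY, NM, EP, RJ, SW, WX, IB, KW, VT, EX, GC, QG]
Visit LY → queue [NM, EP, RJ, SW, WX, IB, KW, VT, EX, GC, QG]
Visit NM → queue [EP, RJ, SW, WX, IB, KW, VT, EX, GC, QG]
Visit EP → queue [RJ, SW, WX, IB, KW, VT, EX, GC, QG]
Visit RJ → queue [SW, WX, IB, KW, VT, EX, GC, QG]
Visit SW → queue [WX, IB, KW, VT, EX, GC, QG]
Visit WX → queue [IB, KW, VT, EX, GC, QG]
Visit IB → queue [KW, VT, EX, GC, QG]
Visit KW → queue [VT, EX, GC, QG]
Visit VT → queue [EX, GC, QG]
Visit EX → queue [GC, QG]
Visit GC → queue [QG]
Visit QG → queue []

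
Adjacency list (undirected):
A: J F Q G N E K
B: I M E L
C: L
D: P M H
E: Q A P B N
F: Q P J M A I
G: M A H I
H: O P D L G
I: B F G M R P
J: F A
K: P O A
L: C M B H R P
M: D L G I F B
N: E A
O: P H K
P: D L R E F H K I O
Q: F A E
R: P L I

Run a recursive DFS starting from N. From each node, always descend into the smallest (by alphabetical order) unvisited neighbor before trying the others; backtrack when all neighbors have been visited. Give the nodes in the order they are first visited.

N, A, E, B, I, F, J, M, D, H, G, L, C, P, K, O, R, Q

Visit N
N → A
A → E
E → B
B → I
I → F
F → J
F → M
M → D
D → H
H → G
H → L
L → C
L → P
P → K
K → O
P → R
F → Q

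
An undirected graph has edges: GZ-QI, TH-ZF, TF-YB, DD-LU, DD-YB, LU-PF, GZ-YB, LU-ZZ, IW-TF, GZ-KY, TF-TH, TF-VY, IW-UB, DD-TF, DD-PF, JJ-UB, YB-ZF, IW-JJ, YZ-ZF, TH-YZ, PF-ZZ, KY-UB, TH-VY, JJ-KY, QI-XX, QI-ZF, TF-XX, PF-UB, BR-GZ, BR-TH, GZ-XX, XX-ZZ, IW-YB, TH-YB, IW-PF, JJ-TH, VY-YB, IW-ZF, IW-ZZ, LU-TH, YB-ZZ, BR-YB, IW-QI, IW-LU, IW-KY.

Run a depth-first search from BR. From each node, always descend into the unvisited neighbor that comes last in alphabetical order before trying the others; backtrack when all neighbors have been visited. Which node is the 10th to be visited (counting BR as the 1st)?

QI

Visit BR
BR → YB
YB → ZZ
ZZ → XX
XX → TF
TF → VY
VY → TH
TH → ZF
ZF → YZ
ZF → QI
QI → IW
IW → UB
UB → PF
PF → LU
LU → DD
UB → KY
KY → JJ
KY → GZ

Visit order: BR, YB, ZZ, XX, TF, VY, TH, ZF, YZ, QI, IW, UB, PF, LU, DD, KY, JJ, GZ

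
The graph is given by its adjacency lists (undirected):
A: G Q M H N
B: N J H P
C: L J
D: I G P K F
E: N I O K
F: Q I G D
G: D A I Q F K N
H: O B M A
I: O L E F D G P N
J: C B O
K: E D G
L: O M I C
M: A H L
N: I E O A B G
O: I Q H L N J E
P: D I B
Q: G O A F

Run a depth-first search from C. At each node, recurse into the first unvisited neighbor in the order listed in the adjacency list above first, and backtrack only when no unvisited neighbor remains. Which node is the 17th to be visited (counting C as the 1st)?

Q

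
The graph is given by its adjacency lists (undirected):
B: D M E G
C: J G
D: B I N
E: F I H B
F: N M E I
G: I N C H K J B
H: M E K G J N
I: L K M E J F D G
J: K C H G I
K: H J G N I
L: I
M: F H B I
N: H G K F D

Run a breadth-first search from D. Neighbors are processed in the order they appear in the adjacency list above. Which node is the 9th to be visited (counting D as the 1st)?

Visit D; enqueue B, I, N → queue [B, I, N]
Visit B; enqueue M, E, G → queue [I, N, M, E, G]
Visit I; enqueue L, K, J, F → queue [N, M, E, G, L, K, J, F]
Visit N; enqueue H → queue [M, E, G, L, K, J, F, H]
Visit M → queue [E, G, L, K, J, F, H]
Visit E → queue [G, L, K, J, F, H]
Visit G; enqueue C → queue [L, K, J, F, H, C]
Visit L → queue [K, J, F, H, C]
Visit K → queue [J, F, H, C]
Visit J → queue [F, H, C]
Visit F → queue [H, C]
Visit H → queue [C]
Visit C → queue []

Visit order: D, B, I, N, M, E, G, L, K, J, F, H, C

K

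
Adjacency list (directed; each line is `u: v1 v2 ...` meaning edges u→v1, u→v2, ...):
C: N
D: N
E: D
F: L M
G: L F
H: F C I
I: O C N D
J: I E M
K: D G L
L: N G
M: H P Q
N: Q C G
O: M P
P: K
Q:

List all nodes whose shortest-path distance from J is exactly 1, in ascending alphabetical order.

E, I, M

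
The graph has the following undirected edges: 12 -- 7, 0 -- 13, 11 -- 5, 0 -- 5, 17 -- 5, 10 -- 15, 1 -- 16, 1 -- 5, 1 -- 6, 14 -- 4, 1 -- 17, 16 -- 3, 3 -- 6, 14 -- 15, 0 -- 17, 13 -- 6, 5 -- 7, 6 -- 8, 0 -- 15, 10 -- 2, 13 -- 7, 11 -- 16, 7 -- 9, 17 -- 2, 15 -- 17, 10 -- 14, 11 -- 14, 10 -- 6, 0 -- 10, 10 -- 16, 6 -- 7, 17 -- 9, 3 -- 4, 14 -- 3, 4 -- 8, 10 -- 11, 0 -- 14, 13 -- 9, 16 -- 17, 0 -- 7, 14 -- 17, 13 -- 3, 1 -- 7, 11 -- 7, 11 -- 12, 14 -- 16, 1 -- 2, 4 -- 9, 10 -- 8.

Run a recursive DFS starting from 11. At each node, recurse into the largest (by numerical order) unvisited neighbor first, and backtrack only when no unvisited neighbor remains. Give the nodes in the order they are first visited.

11 16 17 15 14 10 8 6 13 9 7 12 5 1 2 0 4 3

Visit 11
11 → 16
16 → 17
17 → 15
15 → 14
14 → 10
10 → 8
8 → 6
6 → 13
13 → 9
9 → 7
7 → 12
7 → 5
5 → 1
1 → 2
5 → 0
9 → 4
4 → 3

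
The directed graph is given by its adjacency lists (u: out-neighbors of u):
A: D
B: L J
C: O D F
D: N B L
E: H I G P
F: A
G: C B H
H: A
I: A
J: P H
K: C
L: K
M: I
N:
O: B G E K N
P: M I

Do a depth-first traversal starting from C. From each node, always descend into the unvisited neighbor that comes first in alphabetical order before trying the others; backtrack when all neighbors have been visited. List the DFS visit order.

C → D → B → J → H → A → P → I → M → L → K → N → F → O → E → G

Visit C
C → D
D → B
B → J
J → H
H → A
J → P
P → I
P → M
B → L
L → K
D → N
C → F
C → O
O → E
E → G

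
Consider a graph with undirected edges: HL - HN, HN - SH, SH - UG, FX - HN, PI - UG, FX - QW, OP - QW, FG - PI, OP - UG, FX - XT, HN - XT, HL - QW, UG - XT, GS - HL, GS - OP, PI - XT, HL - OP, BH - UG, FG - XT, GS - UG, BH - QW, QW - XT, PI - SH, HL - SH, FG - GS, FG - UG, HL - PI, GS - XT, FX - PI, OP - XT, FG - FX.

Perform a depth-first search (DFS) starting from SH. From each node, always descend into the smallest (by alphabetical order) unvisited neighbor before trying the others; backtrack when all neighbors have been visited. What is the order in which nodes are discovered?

SH → HL → GS → FG → FX → HN → XT → OP → QW → BH → UG → PI

Visit SH
SH → HL
HL → GS
GS → FG
FG → FX
FX → HN
HN → XT
XT → OP
OP → QW
QW → BH
BH → UG
UG → PI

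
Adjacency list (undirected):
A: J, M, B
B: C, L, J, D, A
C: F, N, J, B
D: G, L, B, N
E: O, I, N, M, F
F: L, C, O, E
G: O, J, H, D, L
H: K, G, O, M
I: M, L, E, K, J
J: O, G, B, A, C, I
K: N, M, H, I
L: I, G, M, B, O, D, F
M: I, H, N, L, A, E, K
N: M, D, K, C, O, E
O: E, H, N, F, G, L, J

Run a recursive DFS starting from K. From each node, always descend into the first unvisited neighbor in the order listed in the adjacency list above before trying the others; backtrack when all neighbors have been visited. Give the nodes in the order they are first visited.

Visit K
K → N
N → M
M → I
I → L
L → G
G → O
O → E
E → F
F → C
C → J
J → B
B → D
B → A
O → H

K -> N -> M -> I -> L -> G -> O -> E -> F -> C -> J -> B -> D -> A -> H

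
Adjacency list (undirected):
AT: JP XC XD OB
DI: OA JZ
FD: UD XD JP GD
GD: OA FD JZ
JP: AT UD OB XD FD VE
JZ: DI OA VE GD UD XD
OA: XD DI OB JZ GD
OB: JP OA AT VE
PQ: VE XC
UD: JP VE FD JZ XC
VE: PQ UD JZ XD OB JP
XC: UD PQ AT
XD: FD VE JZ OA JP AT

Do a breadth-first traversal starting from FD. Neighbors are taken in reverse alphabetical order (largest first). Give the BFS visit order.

Visit FD; enqueue XD, UD, JP, GD → queue [XD, UD, JP, GD]
Visit XD; enqueue VE, OA, JZ, AT → queue [UD, JP, GD, VE, OA, JZ, AT]
Visit UD; enqueue XC → queue [JP, GD, VE, OA, JZ, AT, XC]
Visit JP; enqueue OB → queue [GD, VE, OA, JZ, AT, XC, OB]
Visit GD → queue [VE, OA, JZ, AT, XC, OB]
Visit VE; enqueue PQ → queue [OA, JZ, AT, XC, OB, PQ]
Visit OA; enqueue DI → queue [JZ, AT, XC, OB, PQ, DI]
Visit JZ → queue [AT, XC, OB, PQ, DI]
Visit AT → queue [XC, OB, PQ, DI]
Visit XC → queue [OB, PQ, DI]
Visit OB → queue [PQ, DI]
Visit PQ → queue [DI]
Visit DI → queue []

FD -> XD -> UD -> JP -> GD -> VE -> OA -> JZ -> AT -> XC -> OB -> PQ -> DI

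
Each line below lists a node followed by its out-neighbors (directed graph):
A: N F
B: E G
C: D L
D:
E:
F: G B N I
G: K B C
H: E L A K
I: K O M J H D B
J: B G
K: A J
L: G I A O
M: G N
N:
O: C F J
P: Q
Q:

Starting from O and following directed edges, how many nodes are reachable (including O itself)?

15

BFS from O visits: O, C, F, J, D, L, G, B, N, I, A, K, E, M, H
Reachable nodes: 15 of 17 total.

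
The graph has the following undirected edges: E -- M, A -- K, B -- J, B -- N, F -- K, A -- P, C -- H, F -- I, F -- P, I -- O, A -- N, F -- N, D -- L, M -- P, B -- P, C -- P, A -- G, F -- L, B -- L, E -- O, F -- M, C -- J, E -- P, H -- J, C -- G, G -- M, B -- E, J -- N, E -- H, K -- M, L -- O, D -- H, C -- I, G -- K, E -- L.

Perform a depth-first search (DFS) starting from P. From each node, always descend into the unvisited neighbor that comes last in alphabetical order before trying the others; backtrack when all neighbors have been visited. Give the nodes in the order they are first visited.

Visit P
P → M
M → K
K → G
G → C
C → J
J → N
N → F
F → L
L → O
O → I
O → E
E → H
H → D
E → B
N → A

P, M, K, G, C, J, N, F, L, O, I, E, H, D, B, A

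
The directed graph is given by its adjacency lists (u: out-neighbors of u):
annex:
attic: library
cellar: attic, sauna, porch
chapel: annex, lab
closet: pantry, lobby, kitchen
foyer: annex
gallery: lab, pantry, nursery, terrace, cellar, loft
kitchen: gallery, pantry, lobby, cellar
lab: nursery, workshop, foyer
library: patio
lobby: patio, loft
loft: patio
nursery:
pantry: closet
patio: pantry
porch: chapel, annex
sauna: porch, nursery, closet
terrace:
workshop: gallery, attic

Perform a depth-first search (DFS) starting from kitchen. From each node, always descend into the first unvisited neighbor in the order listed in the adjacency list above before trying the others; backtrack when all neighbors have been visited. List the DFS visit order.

kitchen, gallery, lab, nursery, workshop, attic, library, patio, pantry, closet, lobby, loft, foyer, annex, terrace, cellar, sauna, porch, chapel

Visit kitchen
kitchen → gallery
gallery → lab
lab → nursery
lab → workshop
workshop → attic
attic → library
library → patio
patio → pantry
pantry → closet
closet → lobby
lobby → loft
lab → foyer
foyer → annex
gallery → terrace
gallery → cellar
cellar → sauna
sauna → porch
porch → chapel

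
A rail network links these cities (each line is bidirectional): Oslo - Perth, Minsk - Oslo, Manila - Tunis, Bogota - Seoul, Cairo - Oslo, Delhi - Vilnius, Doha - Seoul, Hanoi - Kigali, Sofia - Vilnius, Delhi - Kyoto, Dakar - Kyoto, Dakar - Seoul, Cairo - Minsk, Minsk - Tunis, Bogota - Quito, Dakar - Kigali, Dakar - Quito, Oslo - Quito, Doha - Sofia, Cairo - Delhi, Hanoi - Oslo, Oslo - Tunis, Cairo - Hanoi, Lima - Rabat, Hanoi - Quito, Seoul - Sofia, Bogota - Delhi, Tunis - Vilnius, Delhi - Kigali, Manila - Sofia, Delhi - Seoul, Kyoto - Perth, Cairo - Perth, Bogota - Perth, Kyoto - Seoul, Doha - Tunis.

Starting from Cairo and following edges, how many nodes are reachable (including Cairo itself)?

BFS from Cairo visits: Cairo, Delhi, Hanoi, Minsk, Oslo, Perth, Bogota, Kigali, Kyoto, Seoul, Vilnius, Quito, Tunis, Dakar, Doha, Sofia, Manila
Reachable nodes: 17 of 19 total.

17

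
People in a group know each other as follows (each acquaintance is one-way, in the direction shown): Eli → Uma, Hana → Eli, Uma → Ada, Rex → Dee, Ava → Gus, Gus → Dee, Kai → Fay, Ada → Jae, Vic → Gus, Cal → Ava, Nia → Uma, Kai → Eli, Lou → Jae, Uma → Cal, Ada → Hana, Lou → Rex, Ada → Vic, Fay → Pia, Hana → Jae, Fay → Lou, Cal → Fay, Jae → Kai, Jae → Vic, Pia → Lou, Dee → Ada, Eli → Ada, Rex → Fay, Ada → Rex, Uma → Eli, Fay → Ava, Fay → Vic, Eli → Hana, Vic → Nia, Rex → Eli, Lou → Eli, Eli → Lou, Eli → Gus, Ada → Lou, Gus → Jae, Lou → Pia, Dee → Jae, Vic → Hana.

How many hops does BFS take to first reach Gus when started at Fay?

2

Level 0: Fay
Level 1: Ava, Lou, Pia, Vic
Level 2: Eli, Gus, Hana, Jae, Nia, Rex
Level 3: Ada, Dee, Kai, Uma
Level 4: Cal
Gus first appears at level 2.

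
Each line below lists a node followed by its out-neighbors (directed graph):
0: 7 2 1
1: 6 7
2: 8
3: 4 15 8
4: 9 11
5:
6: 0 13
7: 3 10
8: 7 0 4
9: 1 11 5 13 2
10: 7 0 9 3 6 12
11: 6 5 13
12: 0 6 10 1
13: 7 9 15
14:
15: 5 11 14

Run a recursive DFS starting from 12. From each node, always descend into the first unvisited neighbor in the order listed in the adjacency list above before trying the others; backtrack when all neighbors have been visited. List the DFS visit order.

12 -> 0 -> 7 -> 3 -> 4 -> 9 -> 1 -> 6 -> 13 -> 15 -> 5 -> 11 -> 14 -> 2 -> 8 -> 10

Visit 12
12 → 0
0 → 7
7 → 3
3 → 4
4 → 9
9 → 1
1 → 6
6 → 13
13 → 15
15 → 5
15 → 11
15 → 14
9 → 2
2 → 8
7 → 10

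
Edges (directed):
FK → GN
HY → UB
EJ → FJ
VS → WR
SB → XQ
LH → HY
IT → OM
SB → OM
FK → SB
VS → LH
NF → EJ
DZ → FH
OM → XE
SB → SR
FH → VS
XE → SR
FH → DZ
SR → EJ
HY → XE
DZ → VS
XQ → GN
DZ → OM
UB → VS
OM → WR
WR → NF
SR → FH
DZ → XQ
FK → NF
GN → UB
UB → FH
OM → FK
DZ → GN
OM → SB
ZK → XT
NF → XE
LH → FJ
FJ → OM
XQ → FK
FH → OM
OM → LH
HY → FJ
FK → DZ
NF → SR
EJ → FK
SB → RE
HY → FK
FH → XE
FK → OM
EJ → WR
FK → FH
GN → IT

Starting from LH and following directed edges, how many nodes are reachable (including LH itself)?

19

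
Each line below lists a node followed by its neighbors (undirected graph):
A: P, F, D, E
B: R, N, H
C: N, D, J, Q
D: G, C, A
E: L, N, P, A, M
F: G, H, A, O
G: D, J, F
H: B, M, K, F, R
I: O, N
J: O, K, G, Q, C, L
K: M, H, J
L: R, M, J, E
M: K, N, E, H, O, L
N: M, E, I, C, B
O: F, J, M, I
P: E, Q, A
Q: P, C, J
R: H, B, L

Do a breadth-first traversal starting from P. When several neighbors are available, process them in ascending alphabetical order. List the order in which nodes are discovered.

P → A → E → Q → D → F → L → M → N → C → J → G → H → O → R → K → B → I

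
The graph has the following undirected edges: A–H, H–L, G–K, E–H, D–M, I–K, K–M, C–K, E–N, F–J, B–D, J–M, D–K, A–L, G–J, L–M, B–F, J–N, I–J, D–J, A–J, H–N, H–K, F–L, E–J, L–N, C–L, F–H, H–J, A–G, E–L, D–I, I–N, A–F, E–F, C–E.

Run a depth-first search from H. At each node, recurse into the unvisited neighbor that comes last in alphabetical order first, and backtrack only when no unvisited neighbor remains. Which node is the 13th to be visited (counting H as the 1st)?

B

Visit H
H → N
N → L
L → M
M → K
K → I
I → J
J → G
G → A
A → F
F → E
E → C
F → B
B → D

Visit order: H, N, L, M, K, I, J, G, A, F, E, C, B, D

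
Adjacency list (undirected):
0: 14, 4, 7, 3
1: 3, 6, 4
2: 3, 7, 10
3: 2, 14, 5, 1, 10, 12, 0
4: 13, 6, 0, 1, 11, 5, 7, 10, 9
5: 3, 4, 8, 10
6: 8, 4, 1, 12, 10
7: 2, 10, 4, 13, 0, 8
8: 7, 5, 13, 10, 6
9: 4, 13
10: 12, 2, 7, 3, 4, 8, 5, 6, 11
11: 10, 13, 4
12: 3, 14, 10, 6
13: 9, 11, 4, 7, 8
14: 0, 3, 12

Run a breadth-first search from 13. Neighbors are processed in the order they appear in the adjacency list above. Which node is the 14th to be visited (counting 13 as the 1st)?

3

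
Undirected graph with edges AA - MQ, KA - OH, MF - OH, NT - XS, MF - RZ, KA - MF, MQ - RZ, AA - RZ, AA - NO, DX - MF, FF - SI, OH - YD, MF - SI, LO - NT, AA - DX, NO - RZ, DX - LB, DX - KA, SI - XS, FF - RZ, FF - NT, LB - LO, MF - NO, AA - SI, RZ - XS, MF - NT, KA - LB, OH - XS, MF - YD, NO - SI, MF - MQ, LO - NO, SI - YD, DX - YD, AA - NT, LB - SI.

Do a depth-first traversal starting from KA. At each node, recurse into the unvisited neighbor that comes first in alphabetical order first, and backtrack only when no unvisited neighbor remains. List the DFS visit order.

Visit KA
KA → DX
DX → AA
AA → MQ
MQ → MF
MF → NO
NO → LO
LO → LB
LB → SI
SI → FF
FF → NT
NT → XS
XS → OH
OH → YD
XS → RZ

KA DX AA MQ MF NO LO LB SI FF NT XS OH YD RZ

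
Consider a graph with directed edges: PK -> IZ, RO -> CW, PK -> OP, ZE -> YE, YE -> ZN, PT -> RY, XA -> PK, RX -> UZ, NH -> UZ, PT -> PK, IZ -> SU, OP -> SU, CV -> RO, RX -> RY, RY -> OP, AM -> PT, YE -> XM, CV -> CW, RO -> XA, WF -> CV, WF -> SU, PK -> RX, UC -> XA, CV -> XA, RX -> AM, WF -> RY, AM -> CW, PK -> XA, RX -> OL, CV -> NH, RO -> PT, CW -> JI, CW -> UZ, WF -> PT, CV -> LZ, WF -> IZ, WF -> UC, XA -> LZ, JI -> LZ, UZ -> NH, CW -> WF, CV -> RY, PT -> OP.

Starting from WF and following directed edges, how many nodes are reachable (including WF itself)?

19

BFS from WF visits: WF, CV, IZ, PT, RY, SU, UC, CW, LZ, NH, RO, XA, OP, PK, JI, UZ, RX, AM, OL
Reachable nodes: 19 of 23 total.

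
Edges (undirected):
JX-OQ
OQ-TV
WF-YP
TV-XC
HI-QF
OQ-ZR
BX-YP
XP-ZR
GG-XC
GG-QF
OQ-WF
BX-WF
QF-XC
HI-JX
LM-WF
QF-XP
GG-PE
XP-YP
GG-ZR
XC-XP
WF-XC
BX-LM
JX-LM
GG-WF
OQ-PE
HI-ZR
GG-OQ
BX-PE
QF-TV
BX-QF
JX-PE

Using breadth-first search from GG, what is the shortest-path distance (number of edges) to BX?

Level 0: GG
Level 1: OQ, PE, QF, WF, XC, ZR
Level 2: BX, HI, JX, LM, TV, XP, YP
BX first appears at level 2.

2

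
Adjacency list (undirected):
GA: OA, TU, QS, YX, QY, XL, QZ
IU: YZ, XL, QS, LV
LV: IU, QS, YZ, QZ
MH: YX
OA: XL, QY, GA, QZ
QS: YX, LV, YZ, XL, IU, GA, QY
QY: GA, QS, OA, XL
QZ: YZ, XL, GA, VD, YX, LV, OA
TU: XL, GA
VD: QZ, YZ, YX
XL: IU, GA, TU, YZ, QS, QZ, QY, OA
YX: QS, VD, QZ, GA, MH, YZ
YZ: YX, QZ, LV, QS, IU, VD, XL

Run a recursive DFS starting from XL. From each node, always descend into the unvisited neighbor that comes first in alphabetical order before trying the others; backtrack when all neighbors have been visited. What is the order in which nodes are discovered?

Visit XL
XL → GA
GA → OA
OA → QY
QY → QS
QS → IU
IU → LV
LV → QZ
QZ → VD
VD → YX
YX → MH
YX → YZ
GA → TU

XL GA OA QY QS IU LV QZ VD YX MH YZ TU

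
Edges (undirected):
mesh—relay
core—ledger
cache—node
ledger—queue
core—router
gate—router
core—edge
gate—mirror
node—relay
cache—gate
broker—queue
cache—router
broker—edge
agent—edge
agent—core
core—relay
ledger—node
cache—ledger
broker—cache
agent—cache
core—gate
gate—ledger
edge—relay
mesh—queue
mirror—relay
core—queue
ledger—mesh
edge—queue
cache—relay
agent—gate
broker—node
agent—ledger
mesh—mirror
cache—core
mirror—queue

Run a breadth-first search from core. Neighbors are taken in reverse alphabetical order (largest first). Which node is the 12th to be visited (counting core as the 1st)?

Visit core; enqueue router, relay, queue, ledger, gate, edge, cache, agent → queue [router, relay, queue, ledger, gate, edge, cache, agent]
Visit router → queue [relay, queue, ledger, gate, edge, cache, agent]
Visit relay; enqueue node, mirror, mesh → queue [queue, ledger, gate, edge, cache, agent, node, mirror, mesh]
Visit queue; enqueue broker → queue [ledger, gate, edge, cache, agent, node, mirror, mesh, broker]
Visit ledger → queue [gate, edge, cache, agent, node, mirror, mesh, broker]
Visit gate → queue [edge, cache, agent, node, mirror, mesh, broker]
Visit edge → queue [cache, agent, node, mirror, mesh, broker]
Visit cache → queue [agent, node, mirror, mesh, broker]
Visit agent → queue [node, mirror, mesh, broker]
Visit node → queue [mirror, mesh, broker]
Visit mirror → queue [mesh, broker]
Visit mesh → queue [broker]
Visit broker → queue []

Visit order: core, router, relay, queue, ledger, gate, edge, cache, agent, node, mirror, mesh, broker

mesh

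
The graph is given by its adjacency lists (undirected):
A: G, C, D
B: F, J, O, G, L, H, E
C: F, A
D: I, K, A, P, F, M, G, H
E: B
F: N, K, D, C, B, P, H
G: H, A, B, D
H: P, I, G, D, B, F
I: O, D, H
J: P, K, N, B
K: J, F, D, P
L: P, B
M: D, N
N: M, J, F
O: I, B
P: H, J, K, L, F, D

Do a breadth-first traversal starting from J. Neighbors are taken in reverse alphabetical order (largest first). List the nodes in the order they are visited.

J P N K B L H F D M O G E I C A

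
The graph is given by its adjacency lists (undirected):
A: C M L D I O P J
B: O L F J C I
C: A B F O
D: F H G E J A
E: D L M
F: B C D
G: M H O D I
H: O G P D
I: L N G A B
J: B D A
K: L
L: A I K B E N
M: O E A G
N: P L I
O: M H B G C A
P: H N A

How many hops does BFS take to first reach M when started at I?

2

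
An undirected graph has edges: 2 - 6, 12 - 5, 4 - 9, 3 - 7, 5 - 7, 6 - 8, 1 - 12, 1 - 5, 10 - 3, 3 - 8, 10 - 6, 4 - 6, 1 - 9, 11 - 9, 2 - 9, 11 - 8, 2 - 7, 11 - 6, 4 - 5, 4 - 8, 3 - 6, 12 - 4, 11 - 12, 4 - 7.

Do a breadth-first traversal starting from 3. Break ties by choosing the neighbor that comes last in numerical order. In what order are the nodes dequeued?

3 -> 10 -> 8 -> 7 -> 6 -> 11 -> 4 -> 5 -> 2 -> 12 -> 9 -> 1

Visit 3; enqueue 10, 8, 7, 6 → queue [10, 8, 7, 6]
Visit 10 → queue [8, 7, 6]
Visit 8; enqueue 11, 4 → queue [7, 6, 11, 4]
Visit 7; enqueue 5, 2 → queue [6, 11, 4, 5, 2]
Visit 6 → queue [11, 4, 5, 2]
Visit 11; enqueue 12, 9 → queue [4, 5, 2, 12, 9]
Visit 4 → queue [5, 2, 12, 9]
Visit 5; enqueue 1 → queue [2, 12, 9, 1]
Visit 2 → queue [12, 9, 1]
Visit 12 → queue [9, 1]
Visit 9 → queue [1]
Visit 1 → queue []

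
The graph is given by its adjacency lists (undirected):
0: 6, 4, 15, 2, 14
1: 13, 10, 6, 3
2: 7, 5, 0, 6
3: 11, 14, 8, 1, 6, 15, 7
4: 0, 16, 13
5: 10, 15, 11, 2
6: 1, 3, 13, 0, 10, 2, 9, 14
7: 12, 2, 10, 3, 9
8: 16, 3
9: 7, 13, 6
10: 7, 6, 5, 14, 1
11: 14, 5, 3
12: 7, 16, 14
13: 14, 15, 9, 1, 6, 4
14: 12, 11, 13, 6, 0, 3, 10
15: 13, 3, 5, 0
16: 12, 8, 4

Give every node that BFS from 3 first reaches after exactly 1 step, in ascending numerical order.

1, 6, 7, 8, 11, 14, 15

Level 0: 3
Level 1: 1, 6, 7, 8, 11, 14, 15
Level 2: 0, 2, 5, 9, 10, 12, 13, 16
Level 3: 4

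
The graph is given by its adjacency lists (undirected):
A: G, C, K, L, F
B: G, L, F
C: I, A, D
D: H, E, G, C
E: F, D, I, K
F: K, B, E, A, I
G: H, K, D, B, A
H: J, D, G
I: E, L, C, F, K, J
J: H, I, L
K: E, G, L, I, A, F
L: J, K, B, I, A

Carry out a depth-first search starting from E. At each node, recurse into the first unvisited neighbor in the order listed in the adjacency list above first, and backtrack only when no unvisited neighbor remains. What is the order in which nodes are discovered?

E, F, K, G, H, J, I, L, B, A, C, D

Visit E
E → F
F → K
K → G
G → H
H → J
J → I
I → L
L → B
L → A
A → C
C → D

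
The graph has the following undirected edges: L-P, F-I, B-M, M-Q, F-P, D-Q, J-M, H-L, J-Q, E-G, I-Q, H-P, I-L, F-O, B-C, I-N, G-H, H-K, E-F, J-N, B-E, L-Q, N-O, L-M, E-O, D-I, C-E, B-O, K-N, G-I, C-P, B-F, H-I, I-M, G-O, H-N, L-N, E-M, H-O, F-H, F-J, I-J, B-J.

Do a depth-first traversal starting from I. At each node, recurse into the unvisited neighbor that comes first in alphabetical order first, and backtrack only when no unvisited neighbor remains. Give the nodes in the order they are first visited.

Visit I
I → D
D → Q
Q → J
J → B
B → C
C → E
E → F
F → H
H → G
G → O
O → N
N → K
N → L
L → M
L → P

I, D, Q, J, B, C, E, F, H, G, O, N, K, L, M, P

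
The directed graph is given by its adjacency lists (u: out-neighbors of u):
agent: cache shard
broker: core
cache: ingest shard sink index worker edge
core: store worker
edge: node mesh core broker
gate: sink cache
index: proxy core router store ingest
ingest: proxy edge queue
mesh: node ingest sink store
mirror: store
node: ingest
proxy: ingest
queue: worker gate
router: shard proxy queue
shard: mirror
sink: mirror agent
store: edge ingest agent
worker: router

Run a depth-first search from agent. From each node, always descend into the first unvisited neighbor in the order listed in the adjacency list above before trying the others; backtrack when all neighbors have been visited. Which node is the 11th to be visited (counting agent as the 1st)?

Visit agent
agent → cache
cache → ingest
ingest → proxy
ingest → edge
edge → node
edge → mesh
mesh → sink
sink → mirror
mirror → store
edge → core
core → worker
worker → router
router → shard
router → queue
queue → gate
edge → broker
cache → index

Visit order: agent, cache, ingest, proxy, edge, node, mesh, sink, mirror, store, core, worker, router, shard, queue, gate, broker, index

core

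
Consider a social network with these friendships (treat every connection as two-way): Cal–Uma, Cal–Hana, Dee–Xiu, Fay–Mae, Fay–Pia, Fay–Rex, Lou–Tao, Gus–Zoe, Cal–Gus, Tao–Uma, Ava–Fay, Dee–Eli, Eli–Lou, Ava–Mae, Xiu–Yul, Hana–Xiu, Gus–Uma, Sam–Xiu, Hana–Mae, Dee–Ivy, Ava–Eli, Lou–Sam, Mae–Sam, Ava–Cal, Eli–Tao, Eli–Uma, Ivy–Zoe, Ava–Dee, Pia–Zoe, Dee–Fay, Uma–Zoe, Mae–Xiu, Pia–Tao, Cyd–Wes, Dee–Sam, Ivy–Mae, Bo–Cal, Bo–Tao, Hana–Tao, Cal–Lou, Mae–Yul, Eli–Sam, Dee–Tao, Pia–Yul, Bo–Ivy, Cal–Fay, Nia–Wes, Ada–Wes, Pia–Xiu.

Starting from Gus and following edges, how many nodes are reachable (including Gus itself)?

19

BFS from Gus visits: Gus, Cal, Uma, Zoe, Ava, Bo, Fay, Hana, Lou, Eli, Tao, Ivy, Pia, Dee, Mae, Rex, Xiu, Sam, Yul
Reachable nodes: 19 of 23 total.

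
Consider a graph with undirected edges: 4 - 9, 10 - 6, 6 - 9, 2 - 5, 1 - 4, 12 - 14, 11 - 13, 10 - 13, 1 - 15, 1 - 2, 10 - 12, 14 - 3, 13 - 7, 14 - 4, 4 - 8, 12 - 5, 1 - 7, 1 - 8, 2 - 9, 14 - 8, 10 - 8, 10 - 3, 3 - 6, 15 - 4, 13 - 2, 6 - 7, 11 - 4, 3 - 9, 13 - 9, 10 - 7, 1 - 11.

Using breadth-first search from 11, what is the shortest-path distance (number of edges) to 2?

2

Level 0: 11
Level 1: 1, 4, 13
Level 2: 2, 7, 8, 9, 10, 14, 15
Level 3: 3, 5, 6, 12
2 first appears at level 2.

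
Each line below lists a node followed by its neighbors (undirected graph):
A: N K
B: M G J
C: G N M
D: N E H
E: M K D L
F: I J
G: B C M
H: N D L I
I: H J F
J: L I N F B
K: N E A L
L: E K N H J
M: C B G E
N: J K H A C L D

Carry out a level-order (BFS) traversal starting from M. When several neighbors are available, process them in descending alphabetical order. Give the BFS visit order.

M, G, E, C, B, L, K, D, N, J, H, A, I, F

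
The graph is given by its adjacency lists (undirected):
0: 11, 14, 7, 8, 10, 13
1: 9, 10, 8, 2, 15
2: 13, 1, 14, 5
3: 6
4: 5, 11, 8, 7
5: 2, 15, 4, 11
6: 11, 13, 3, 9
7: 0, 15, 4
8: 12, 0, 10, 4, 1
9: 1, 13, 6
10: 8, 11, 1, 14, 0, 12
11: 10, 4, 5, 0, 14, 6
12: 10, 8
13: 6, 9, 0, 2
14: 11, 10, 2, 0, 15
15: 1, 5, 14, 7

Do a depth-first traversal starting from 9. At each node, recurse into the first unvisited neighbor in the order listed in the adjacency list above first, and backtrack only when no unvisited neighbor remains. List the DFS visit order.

9 -> 1 -> 10 -> 8 -> 12 -> 0 -> 11 -> 4 -> 5 -> 2 -> 13 -> 6 -> 3 -> 14 -> 15 -> 7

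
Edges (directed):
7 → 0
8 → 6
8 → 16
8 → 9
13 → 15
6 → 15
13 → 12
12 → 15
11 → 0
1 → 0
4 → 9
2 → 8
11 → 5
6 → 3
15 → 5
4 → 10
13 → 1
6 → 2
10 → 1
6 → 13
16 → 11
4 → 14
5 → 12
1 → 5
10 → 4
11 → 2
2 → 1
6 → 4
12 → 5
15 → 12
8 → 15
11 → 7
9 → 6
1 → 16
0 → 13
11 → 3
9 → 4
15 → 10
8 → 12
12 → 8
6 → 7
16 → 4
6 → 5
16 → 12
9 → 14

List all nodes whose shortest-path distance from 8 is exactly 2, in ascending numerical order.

Level 0: 8
Level 1: 6, 9, 12, 15, 16
Level 2: 2, 3, 4, 5, 7, 10, 11, 13, 14
Level 3: 0, 1

2, 3, 4, 5, 7, 10, 11, 13, 14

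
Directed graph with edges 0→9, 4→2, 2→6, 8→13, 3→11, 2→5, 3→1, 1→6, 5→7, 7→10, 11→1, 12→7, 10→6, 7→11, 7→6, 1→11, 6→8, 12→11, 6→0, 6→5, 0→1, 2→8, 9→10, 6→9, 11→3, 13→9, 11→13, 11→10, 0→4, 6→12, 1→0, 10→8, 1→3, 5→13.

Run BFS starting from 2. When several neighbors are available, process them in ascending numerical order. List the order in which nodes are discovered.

2 -> 5 -> 6 -> 8 -> 7 -> 13 -> 0 -> 9 -> 12 -> 10 -> 11 -> 1 -> 4 -> 3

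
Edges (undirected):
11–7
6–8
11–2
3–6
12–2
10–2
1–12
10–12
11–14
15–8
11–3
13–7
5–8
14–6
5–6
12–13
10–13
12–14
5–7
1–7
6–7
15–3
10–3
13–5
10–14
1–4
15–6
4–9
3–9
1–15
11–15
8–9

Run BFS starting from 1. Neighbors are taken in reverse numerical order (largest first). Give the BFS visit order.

1, 15, 12, 7, 4, 11, 8, 6, 3, 14, 13, 10, 2, 5, 9

Visit 1; enqueue 15, 12, 7, 4 → queue [15, 12, 7, 4]
Visit 15; enqueue 11, 8, 6, 3 → queue [12, 7, 4, 11, 8, 6, 3]
Visit 12; enqueue 14, 13, 10, 2 → queue [7, 4, 11, 8, 6, 3, 14, 13, 10, 2]
Visit 7; enqueue 5 → queue [4, 11, 8, 6, 3, 14, 13, 10, 2, 5]
Visit 4; enqueue 9 → queue [11, 8, 6, 3, 14, 13, 10, 2, 5, 9]
Visit 11 → queue [8, 6, 3, 14, 13, 10, 2, 5, 9]
Visit 8 → queue [6, 3, 14, 13, 10, 2, 5, 9]
Visit 6 → queue [3, 14, 13, 10, 2, 5, 9]
Visit 3 → queue [14, 13, 10, 2, 5, 9]
Visit 14 → queue [13, 10, 2, 5, 9]
Visit 13 → queue [10, 2, 5, 9]
Visit 10 → queue [2, 5, 9]
Visit 2 → queue [5, 9]
Visit 5 → queue [9]
Visit 9 → queue []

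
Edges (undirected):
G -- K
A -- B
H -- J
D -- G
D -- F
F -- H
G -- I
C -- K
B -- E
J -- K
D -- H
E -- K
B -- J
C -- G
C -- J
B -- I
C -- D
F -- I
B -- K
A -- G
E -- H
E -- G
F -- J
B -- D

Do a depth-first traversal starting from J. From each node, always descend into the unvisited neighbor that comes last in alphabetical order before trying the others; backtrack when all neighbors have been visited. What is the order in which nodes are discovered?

J, K, G, I, F, H, E, B, D, C, A

Visit J
J → K
K → G
G → I
I → F
F → H
H → E
E → B
B → D
D → C
B → A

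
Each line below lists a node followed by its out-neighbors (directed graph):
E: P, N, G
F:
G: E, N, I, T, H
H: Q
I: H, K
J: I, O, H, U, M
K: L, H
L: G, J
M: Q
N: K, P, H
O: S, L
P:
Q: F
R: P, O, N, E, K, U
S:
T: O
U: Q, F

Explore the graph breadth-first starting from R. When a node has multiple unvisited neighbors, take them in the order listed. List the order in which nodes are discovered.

Visit R; enqueue P, O, N, E, K, U → queue [P, O, N, E, K, U]
Visit P → queue [O, N, E, K, U]
Visit O; enqueue S, L → queue [N, E, K, U, S, L]
Visit N; enqueue H → queue [E, K, U, S, L, H]
Visit E; enqueue G → queue [K, U, S, L, H, G]
Visit K → queue [U, S, L, H, G]
Visit U; enqueue Q, F → queue [S, L, H, G, Q, F]
Visit S → queue [L, H, G, Q, F]
Visit L; enqueue J → queue [H, G, Q, F, J]
Visit H → queue [G, Q, F, J]
Visit G; enqueue I, T → queue [Q, F, J, I, T]
Visit Q → queue [F, J, I, T]
Visit F → queue [J, I, T]
Visit J; enqueue M → queue [I, T, M]
Visit I → queue [T, M]
Visit T → queue [M]
Visit M → queue []

R, P, O, N, E, K, U, S, L, H, G, Q, F, J, I, T, M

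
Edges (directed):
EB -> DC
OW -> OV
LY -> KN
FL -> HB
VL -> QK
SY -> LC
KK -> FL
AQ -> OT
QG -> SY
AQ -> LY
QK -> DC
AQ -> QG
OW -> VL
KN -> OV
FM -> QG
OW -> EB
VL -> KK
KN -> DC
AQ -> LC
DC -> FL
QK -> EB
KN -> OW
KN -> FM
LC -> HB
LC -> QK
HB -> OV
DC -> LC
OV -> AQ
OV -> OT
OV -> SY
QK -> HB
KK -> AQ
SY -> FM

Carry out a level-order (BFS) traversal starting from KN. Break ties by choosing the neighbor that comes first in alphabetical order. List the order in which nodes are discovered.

Visit KN; enqueue DC, FM, OV, OW → queue [DC, FM, OV, OW]
Visit DC; enqueue FL, LC → queue [FM, OV, OW, FL, LC]
Visit FM; enqueue QG → queue [OV, OW, FL, LC, QG]
Visit OV; enqueue AQ, OT, SY → queue [OW, FL, LC, QG, AQ, OT, SY]
Visit OW; enqueue EB, VL → queue [FL, LC, QG, AQ, OT, SY, EB, VL]
Visit FL; enqueue HB → queue [LC, QG, AQ, OT, SY, EB, VL, HB]
Visit LC; enqueue QK → queue [QG, AQ, OT, SY, EB, VL, HB, QK]
Visit QG → queue [AQ, OT, SY, EB, VL, HB, QK]
Visit AQ; enqueue LY → queue [OT, SY, EB, VL, HB, QK, LY]
Visit OT → queue [SY, EB, VL, HB, QK, LY]
Visit SY → queue [EB, VL, HB, QK, LY]
Visit EB → queue [VL, HB, QK, LY]
Visit VL; enqueue KK → queue [HB, QK, LY, KK]
Visit HB → queue [QK, LY, KK]
Visit QK → queue [LY, KK]
Visit LY → queue [KK]
Visit KK → queue []

KN, DC, FM, OV, OW, FL, LC, QG, AQ, OT, SY, EB, VL, HB, QK, LY, KK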